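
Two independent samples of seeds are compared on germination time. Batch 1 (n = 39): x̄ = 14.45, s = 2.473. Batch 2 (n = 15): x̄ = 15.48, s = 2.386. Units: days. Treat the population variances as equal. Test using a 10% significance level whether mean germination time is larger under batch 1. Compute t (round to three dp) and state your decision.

t = -1.384; fail to reject H0

Let group 1 = batch 1, group 2 = batch 2. H0: μ_1 = μ_2; H1: μ_1 > μ_2 (two-sample pooled-variance t-test, right-tailed).
s_p² = [(39−1)·2.473² + (15−1)·2.386²]/(39+15−2) = 6.00192
t = (14.45 − 15.48)/√[6.00192·(1/39 + 1/15)] = -1.384
df = n₁ + n₂ − 2 = 52
p-value = P(T ≥ -1.384) ≈ 0.9138
Since p ≈ 0.9138 > α = 0.1, fail to reject H0; the data do not provide sufficient evidence against H0.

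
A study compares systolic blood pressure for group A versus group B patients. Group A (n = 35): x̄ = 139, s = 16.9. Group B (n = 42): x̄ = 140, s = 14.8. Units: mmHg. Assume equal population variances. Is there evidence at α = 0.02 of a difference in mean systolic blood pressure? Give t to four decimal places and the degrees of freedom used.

t = -0.2768, df = 75

Let group 1 = group A, group 2 = group B. H0: μ_1 = μ_2; H1: μ_1 ≠ μ_2 (two-sample pooled-variance t-test, two-sided).
s_p² = [(35−1)·16.9² + (42−1)·14.8²]/(35+42−2) = 249.218
t = (139 − 140)/√[249.218·(1/35 + 1/42)] = -0.2768
df = n₁ + n₂ − 2 = 75
Two-sided p-value ≈ 0.783
Since p ≈ 0.783 > α = 0.02, fail to reject H0; the data do not provide sufficient evidence against H0.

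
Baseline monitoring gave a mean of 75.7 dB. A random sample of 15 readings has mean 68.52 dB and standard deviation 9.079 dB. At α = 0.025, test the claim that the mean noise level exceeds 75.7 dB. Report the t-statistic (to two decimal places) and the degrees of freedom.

H0: μ = 75.7; H1: μ > 75.7 (one-sample t-test, right-tailed).
t = (x̄ − μ₀)/(s/√n) = (68.52 − 75.7)/(9.079/√15) = -3.06
df = n − 1 = 14
p-value = P(T ≥ -3.06) ≈ 0.996
Since p ≈ 0.996 > α = 0.025, fail to reject H0; the data do not provide sufficient evidence against H0.

t = -3.06, df = 14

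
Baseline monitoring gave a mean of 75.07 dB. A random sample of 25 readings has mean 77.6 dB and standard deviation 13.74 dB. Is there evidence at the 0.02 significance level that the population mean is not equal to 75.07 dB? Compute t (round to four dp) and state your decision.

t = 0.9207; fail to reject H0

H0: μ = 75.07; H1: μ ≠ 75.07 (one-sample t-test, two-sided).
t = (x̄ − μ₀)/(s/√n) = (77.6 − 75.07)/(13.74/√25) = 0.9207
df = n − 1 = 24
Two-sided p-value ≈ 0.366
Since p ≈ 0.366 > α = 0.02, fail to reject H0; the evidence is not statistically significant.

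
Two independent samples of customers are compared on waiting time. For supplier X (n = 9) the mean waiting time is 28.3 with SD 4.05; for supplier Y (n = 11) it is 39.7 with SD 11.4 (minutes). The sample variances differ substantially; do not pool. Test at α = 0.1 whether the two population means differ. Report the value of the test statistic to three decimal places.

-3.087

Let group 1 = supplier X, group 2 = supplier Y. H0: μ_1 = μ_2; H1: μ_1 ≠ μ_2 (Welch's two-sample t-test, two-sided).
t = (x̄_1 − x̄_2)/√(s_1²/n_1 + s_2²/n_2) = (28.3 − 39.7)/√(4.05²/9 + 11.4²/11) = -3.087
Welch–Satterthwaite df ≈ 12.94
Two-sided p-value ≈ 0.009
Since p ≈ 0.009 < α = 0.1, reject H0; the data support H1.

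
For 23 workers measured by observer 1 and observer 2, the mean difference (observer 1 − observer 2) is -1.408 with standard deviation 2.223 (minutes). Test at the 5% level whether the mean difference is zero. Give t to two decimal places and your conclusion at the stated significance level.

H0: μ_d = 0; H1: μ_d ≠ 0 (paired t-test on the differences, two-sided).
t = d̄/(s_d/√n) = -1.408/(2.223/√23) = -3.04
df = n − 1 = 22
Two-sided p-value ≈ 0.006
Since p ≈ 0.006 < α = 0.05, reject H0; the evidence is statistically significant.

t = -3.04; reject H0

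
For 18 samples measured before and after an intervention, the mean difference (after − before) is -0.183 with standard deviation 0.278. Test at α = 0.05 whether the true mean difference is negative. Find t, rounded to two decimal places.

-2.79

H0: μ_d = 0; H1: μ_d < 0 (paired t-test on the differences, left-tailed).
t = d̄/(s_d/√n) = -0.183/(0.278/√18) = -2.79
df = n − 1 = 17
p-value = P(T ≤ -2.79) ≈ 0.0062
Since p ≈ 0.0062 < α = 0.05, reject H0; the evidence is statistically significant.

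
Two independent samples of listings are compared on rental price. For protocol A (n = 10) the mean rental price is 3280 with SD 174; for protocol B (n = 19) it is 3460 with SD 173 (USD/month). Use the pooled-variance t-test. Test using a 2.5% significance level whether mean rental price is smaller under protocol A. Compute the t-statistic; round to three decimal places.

-2.658

Let group 1 = protocol A, group 2 = protocol B. H0: μ_1 = μ_2; H1: μ_1 < μ_2 (two-sample pooled-variance t-test, left-tailed).
s_p² = [(10−1)·174² + (19−1)·173²]/(10+19−2) = 30044.7
t = (3280 − 3460)/√[30044.7·(1/10 + 1/19)] = -2.658
df = n₁ + n₂ − 2 = 27
p-value = P(T ≤ -2.658) ≈ 0.007
Since p ≈ 0.007 < α = 0.025, reject H0; the data support H1.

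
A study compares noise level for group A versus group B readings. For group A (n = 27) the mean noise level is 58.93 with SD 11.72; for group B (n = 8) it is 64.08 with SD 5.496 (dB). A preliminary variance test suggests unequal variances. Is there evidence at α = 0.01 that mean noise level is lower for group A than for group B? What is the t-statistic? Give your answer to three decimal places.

Let group 1 = group A, group 2 = group B. H0: μ_1 = μ_2; H1: μ_1 < μ_2 (Welch's two-sample t-test, left-tailed).
t = (x̄_1 − x̄_2)/√(s_1²/n_1 + s_2²/n_2) = (58.93 − 64.08)/√(11.72²/27 + 5.496²/8) = -1.730
Welch–Satterthwaite df ≈ 25.91
p-value = P(T ≤ -1.730) ≈ 0.048
Since p ≈ 0.048 > α = 0.01, fail to reject H0; the evidence is not statistically significant.

-1.730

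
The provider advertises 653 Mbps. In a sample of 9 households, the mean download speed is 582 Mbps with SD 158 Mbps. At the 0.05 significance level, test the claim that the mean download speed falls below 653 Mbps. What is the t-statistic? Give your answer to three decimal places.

-1.348

H0: μ = 653; H1: μ < 653 (one-sample t-test, left-tailed).
t = (x̄ − μ₀)/(s/√n) = (582 − 653)/(158/√9) = -1.348
df = n − 1 = 8
p-value = P(T ≤ -1.348) ≈ 0.1073
Since p ≈ 0.1073 > α = 0.05, fail to reject H0; the evidence is not statistically significant.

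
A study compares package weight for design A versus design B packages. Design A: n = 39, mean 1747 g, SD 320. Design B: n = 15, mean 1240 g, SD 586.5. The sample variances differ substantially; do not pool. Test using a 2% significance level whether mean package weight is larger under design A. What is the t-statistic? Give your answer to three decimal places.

3.171

Let group 1 = design A, group 2 = design B. H0: μ_1 = μ_2; H1: μ_1 > μ_2 (Welch's two-sample t-test, right-tailed).
t = (x̄_1 − x̄_2)/√(s_1²/n_1 + s_2²/n_2) = (1747 − 1240)/√(320²/39 + 586.5²/15) = 3.171
Welch–Satterthwaite df ≈ 17.31
p-value = P(T ≥ 3.171) ≈ 0.003
Since p ≈ 0.003 < α = 0.02, reject H0; the data support H1.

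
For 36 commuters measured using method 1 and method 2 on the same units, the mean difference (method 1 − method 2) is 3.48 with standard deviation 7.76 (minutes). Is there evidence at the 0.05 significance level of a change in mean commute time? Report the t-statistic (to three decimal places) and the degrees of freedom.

H0: μ_d = 0; H1: μ_d ≠ 0 (paired t-test on the differences, two-sided).
t = d̄/(s_d/√n) = 3.48/(7.76/√36) = 2.691
df = n − 1 = 35
Two-sided p-value ≈ 0.011
Since p ≈ 0.011 < α = 0.05, reject H0; the data support H1.

t = 2.691, df = 35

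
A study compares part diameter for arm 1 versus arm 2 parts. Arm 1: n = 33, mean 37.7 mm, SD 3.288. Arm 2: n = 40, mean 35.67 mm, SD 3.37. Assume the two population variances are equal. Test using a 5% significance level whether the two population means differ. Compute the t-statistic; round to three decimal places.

2.590

Let group 1 = arm 1, group 2 = arm 2. H0: μ_1 = μ_2; H1: μ_1 ≠ μ_2 (two-sample pooled-variance t-test, two-sided).
s_p² = [(33−1)·3.288² + (40−1)·3.37²]/(33+40−2) = 11.1108
t = (37.7 − 35.67)/√[11.1108·(1/33 + 1/40)] = 2.590
df = n₁ + n₂ − 2 = 71
Two-sided p-value ≈ 0.0116
Since p ≈ 0.0116 < α = 0.05, reject H0; the evidence is statistically significant.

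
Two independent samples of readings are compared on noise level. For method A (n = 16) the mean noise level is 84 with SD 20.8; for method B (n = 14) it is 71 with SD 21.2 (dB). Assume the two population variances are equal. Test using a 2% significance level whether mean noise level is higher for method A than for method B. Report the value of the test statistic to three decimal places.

Let group 1 = method A, group 2 = method B. H0: μ_1 = μ_2; H1: μ_1 > μ_2 (two-sample pooled-variance t-test, right-tailed).
s_p² = [(16−1)·20.8² + (14−1)·21.2²]/(16+14−2) = 440.44
t = (84 − 71)/√[440.44·(1/16 + 1/14)] = 1.693
df = n₁ + n₂ − 2 = 28
p-value = P(T ≥ 1.693) ≈ 0.051
Since p ≈ 0.051 > α = 0.02, fail to reject H0; the data do not provide sufficient evidence against H0.

1.693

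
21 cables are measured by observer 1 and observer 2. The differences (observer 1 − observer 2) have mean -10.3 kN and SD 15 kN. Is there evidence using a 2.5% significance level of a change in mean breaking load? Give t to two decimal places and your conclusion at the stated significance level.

t = -3.15; reject H0

H0: μ_d = 0; H1: μ_d ≠ 0 (paired t-test on the differences, two-sided).
t = d̄/(s_d/√n) = -10.3/(15/√21) = -3.15
df = n − 1 = 20
Two-sided p-value ≈ 0.0051
Since p ≈ 0.0051 < α = 0.025, reject H0; the evidence is statistically significant.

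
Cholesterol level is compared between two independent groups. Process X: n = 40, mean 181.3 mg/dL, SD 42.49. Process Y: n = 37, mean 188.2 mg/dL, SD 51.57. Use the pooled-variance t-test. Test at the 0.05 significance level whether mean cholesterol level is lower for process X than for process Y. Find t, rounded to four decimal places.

Let group 1 = process X, group 2 = process Y. H0: μ_1 = μ_2; H1: μ_1 < μ_2 (two-sample pooled-variance t-test, left-tailed).
s_p² = [(40−1)·42.49² + (37−1)·51.57²]/(40+37−2) = 2215.35
t = (181.3 − 188.2)/√[2215.35·(1/40 + 1/37)] = -0.6427
df = n₁ + n₂ − 2 = 75
p-value = P(T ≤ -0.6427) ≈ 0.2612
Since p ≈ 0.2612 > α = 0.05, fail to reject H0; the evidence is not statistically significant.

-0.6427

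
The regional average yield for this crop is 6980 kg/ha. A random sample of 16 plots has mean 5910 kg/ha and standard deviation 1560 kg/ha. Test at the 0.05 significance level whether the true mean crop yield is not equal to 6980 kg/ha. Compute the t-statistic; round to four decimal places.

H0: μ = 6980; H1: μ ≠ 6980 (one-sample t-test, two-sided).
t = (x̄ − μ₀)/(s/√n) = (5910 − 6980)/(1560/√16) = -2.7436
df = n − 1 = 15
Two-sided p-value ≈ 0.015
Since p ≈ 0.015 < α = 0.05, reject H0; the data support H1.

-2.7436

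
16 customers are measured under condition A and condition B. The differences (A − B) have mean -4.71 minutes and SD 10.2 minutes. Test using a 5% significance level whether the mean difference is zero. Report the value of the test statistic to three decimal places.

-1.847

H0: μ_d = 0; H1: μ_d ≠ 0 (paired t-test on the differences, two-sided).
t = d̄/(s_d/√n) = -4.71/(10.2/√16) = -1.847
df = n − 1 = 15
Two-sided p-value ≈ 0.0846
Since p ≈ 0.0846 > α = 0.05, fail to reject H0; the data do not provide sufficient evidence against H0.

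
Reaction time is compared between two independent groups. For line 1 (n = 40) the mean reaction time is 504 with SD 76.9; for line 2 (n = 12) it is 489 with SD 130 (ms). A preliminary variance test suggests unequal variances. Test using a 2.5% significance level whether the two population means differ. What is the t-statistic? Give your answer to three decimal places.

0.380

Let group 1 = line 1, group 2 = line 2. H0: μ_1 = μ_2; H1: μ_1 ≠ μ_2 (Welch's two-sample t-test, two-sided).
t = (x̄_1 − x̄_2)/√(s_1²/n_1 + s_2²/n_2) = (504 − 489)/√(76.9²/40 + 130²/12) = 0.380
Welch–Satterthwaite df ≈ 13.39
Two-sided p-value ≈ 0.7097
Since p ≈ 0.7097 > α = 0.025, fail to reject H0; the data do not provide sufficient evidence against H0.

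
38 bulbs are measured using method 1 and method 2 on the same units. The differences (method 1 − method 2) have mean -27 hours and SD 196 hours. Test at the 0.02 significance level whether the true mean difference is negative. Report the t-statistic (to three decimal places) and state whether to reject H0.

t = -0.849; fail to reject H0

H0: μ_d = 0; H1: μ_d < 0 (paired t-test on the differences, left-tailed).
t = d̄/(s_d/√n) = -27/(196/√38) = -0.849
df = n − 1 = 37
p-value = P(T ≤ -0.849) ≈ 0.2006
Since p ≈ 0.2006 > α = 0.02, fail to reject H0; the evidence is not statistically significant.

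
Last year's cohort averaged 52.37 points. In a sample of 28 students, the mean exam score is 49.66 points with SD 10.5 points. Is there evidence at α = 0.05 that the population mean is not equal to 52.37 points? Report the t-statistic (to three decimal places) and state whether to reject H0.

t = -1.366; fail to reject H0

H0: μ = 52.37; H1: μ ≠ 52.37 (one-sample t-test, two-sided).
t = (x̄ − μ₀)/(s/√n) = (49.66 − 52.37)/(10.5/√28) = -1.366
df = n − 1 = 27
Two-sided p-value ≈ 0.183
Since p ≈ 0.183 > α = 0.05, fail to reject H0; the evidence is not statistically significant.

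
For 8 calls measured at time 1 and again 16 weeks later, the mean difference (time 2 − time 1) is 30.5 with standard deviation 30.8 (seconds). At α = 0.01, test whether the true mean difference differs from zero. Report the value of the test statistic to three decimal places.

2.801

H0: μ_d = 0; H1: μ_d ≠ 0 (paired t-test on the differences, two-sided).
t = d̄/(s_d/√n) = 30.5/(30.8/√8) = 2.801
df = n − 1 = 7
Two-sided p-value ≈ 0.0265
Since p ≈ 0.0265 > α = 0.01, fail to reject H0; the data do not provide sufficient evidence against H0.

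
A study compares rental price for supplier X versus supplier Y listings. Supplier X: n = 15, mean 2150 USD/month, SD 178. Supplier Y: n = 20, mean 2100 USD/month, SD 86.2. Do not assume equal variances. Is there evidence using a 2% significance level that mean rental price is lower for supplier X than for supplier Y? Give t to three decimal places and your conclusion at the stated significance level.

Let group 1 = supplier X, group 2 = supplier Y. H0: μ_1 = μ_2; H1: μ_1 < μ_2 (Welch's two-sample t-test, left-tailed).
t = (x̄_1 − x̄_2)/√(s_1²/n_1 + s_2²/n_2) = (2150 − 2100)/√(178²/15 + 86.2²/20) = 1.003
Welch–Satterthwaite df ≈ 18.93
p-value = P(T ≤ 1.003) ≈ 0.8358
Since p ≈ 0.8358 > α = 0.02, fail to reject H0; the evidence is not statistically significant.

t = 1.003; fail to reject H0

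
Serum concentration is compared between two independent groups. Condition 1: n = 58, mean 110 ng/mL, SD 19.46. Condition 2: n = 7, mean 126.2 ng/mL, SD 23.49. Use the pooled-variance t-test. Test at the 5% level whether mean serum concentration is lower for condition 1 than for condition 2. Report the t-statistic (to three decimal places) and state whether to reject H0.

Let group 1 = condition 1, group 2 = condition 2. H0: μ_1 = μ_2; H1: μ_1 < μ_2 (two-sample pooled-variance t-test, left-tailed).
s_p² = [(58−1)·19.46² + (7−1)·23.49²]/(58+7−2) = 395.176
t = (110 − 126.2)/√[395.176·(1/58 + 1/7)] = -2.037
df = n₁ + n₂ − 2 = 63
p-value = P(T ≤ -2.037) ≈ 0.023
Since p ≈ 0.023 < α = 0.05, reject H0; the evidence is statistically significant.

t = -2.037; reject H0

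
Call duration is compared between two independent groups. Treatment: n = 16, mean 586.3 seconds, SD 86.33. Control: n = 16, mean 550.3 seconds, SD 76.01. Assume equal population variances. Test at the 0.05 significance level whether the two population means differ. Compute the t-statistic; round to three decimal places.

Let group 1 = treatment, group 2 = control. H0: μ_1 = μ_2; H1: μ_1 ≠ μ_2 (two-sample pooled-variance t-test, two-sided).
s_p² = [(16−1)·86.33² + (16−1)·76.01²]/(16+16−2) = 6615.19
t = (586.3 − 550.3)/√[6615.19·(1/16 + 1/16)] = 1.252
df = n₁ + n₂ − 2 = 30
Two-sided p-value ≈ 0.2203
Since p ≈ 0.2203 > α = 0.05, fail to reject H0; the evidence is not statistically significant.

1.252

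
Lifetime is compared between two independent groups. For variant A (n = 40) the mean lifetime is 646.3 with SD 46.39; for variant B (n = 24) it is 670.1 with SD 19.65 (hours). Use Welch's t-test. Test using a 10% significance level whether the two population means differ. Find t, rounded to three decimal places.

Let group 1 = variant A, group 2 = variant B. H0: μ_1 = μ_2; H1: μ_1 ≠ μ_2 (Welch's two-sample t-test, two-sided).
t = (x̄_1 − x̄_2)/√(s_1²/n_1 + s_2²/n_2) = (646.3 − 670.1)/√(46.39²/40 + 19.65²/24) = -2.847
Welch–Satterthwaite df ≈ 57.15
Two-sided p-value ≈ 0.006
Since p ≈ 0.006 < α = 0.1, reject H0; the data support H1.

-2.847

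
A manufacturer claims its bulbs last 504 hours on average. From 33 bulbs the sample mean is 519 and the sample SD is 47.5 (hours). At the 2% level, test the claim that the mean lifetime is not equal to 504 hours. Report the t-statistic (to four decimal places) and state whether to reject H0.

H0: μ = 504; H1: μ ≠ 504 (one-sample t-test, two-sided).
t = (x̄ − μ₀)/(s/√n) = (519 − 504)/(47.5/√33) = 1.8141
df = n − 1 = 32
Two-sided p-value ≈ 0.0791
Since p ≈ 0.0791 > α = 0.02, fail to reject H0; the data do not provide sufficient evidence against H0.

t = 1.8141; fail to reject H0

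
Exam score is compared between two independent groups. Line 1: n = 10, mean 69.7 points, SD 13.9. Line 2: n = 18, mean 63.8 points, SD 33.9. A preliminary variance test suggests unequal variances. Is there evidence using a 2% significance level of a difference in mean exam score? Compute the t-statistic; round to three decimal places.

Let group 1 = line 1, group 2 = line 2. H0: μ_1 = μ_2; H1: μ_1 ≠ μ_2 (Welch's two-sample t-test, two-sided).
t = (x̄_1 − x̄_2)/√(s_1²/n_1 + s_2²/n_2) = (69.7 − 63.8)/√(13.9²/10 + 33.9²/18) = 0.647
Welch–Satterthwaite df ≈ 24.59
Two-sided p-value ≈ 0.524
Since p ≈ 0.524 > α = 0.02, fail to reject H0; the data do not provide sufficient evidence against H0.

0.647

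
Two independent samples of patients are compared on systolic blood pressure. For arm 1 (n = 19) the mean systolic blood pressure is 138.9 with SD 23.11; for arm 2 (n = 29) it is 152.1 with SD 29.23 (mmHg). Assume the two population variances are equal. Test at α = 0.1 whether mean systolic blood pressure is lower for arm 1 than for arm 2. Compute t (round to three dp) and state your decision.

Let group 1 = arm 1, group 2 = arm 2. H0: μ_1 = μ_2; H1: μ_1 < μ_2 (two-sample pooled-variance t-test, left-tailed).
s_p² = [(19−1)·23.11² + (29−1)·29.23²]/(19+29−2) = 729.05
t = (138.9 − 152.1)/√[729.05·(1/19 + 1/29)] = -1.656
df = n₁ + n₂ − 2 = 46
p-value = P(T ≤ -1.656) ≈ 0.0522
Since p ≈ 0.0522 < α = 0.1, reject H0; the evidence is statistically significant.

t = -1.656; reject H0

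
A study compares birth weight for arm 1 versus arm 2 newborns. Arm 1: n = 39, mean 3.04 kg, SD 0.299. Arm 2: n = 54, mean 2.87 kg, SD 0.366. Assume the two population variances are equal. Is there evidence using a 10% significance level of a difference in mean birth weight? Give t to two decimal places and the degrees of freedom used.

t = 2.38, df = 91

Let group 1 = arm 1, group 2 = arm 2. H0: μ_1 = μ_2; H1: μ_1 ≠ μ_2 (two-sample pooled-variance t-test, two-sided).
s_p² = [(39−1)·0.299² + (54−1)·0.366²]/(39+54−2) = 0.115351
t = (3.04 − 2.87)/√[0.115351·(1/39 + 1/54)] = 2.38
df = n₁ + n₂ − 2 = 91
Two-sided p-value ≈ 0.019
Since p ≈ 0.019 < α = 0.1, reject H0; the evidence is statistically significant.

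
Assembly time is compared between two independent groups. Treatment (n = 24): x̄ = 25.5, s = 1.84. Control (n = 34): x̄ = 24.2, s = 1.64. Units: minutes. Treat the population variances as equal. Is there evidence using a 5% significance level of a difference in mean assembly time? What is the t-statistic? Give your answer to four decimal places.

Let group 1 = treatment, group 2 = control. H0: μ_1 = μ_2; H1: μ_1 ≠ μ_2 (two-sample pooled-variance t-test, two-sided).
s_p² = [(24−1)·1.84² + (34−1)·1.64²]/(24+34−2) = 2.97546
t = (25.5 − 24.2)/√[2.97546·(1/24 + 1/34)] = 2.8268
df = n₁ + n₂ − 2 = 56
Two-sided p-value ≈ 0.0065
Since p ≈ 0.0065 < α = 0.05, reject H0; the evidence is statistically significant.

2.8268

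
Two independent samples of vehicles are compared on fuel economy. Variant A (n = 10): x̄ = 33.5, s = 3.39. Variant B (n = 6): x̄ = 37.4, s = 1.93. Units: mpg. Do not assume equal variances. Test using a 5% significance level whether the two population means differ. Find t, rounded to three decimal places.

-2.931

Let group 1 = variant A, group 2 = variant B. H0: μ_1 = μ_2; H1: μ_1 ≠ μ_2 (Welch's two-sample t-test, two-sided).
t = (x̄_1 − x̄_2)/√(s_1²/n_1 + s_2²/n_2) = (33.5 − 37.4)/√(3.39²/10 + 1.93²/6) = -2.931
Welch–Satterthwaite df ≈ 14.00
Two-sided p-value ≈ 0.011
Since p ≈ 0.011 < α = 0.05, reject H0; the data support H1.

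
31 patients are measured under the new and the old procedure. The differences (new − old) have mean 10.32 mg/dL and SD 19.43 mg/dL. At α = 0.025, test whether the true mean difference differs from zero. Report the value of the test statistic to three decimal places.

2.957

H0: μ_d = 0; H1: μ_d ≠ 0 (paired t-test on the differences, two-sided).
t = d̄/(s_d/√n) = 10.32/(19.43/√31) = 2.957
df = n − 1 = 30
Two-sided p-value ≈ 0.0060
Since p ≈ 0.0060 < α = 0.025, reject H0; the data support H1.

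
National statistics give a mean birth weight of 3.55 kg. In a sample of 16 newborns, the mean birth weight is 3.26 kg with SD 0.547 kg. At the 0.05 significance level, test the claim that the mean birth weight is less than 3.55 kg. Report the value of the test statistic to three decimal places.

-2.121

H0: μ = 3.55; H1: μ < 3.55 (one-sample t-test, left-tailed).
t = (x̄ − μ₀)/(s/√n) = (3.26 − 3.55)/(0.547/√16) = -2.121
df = n − 1 = 15
p-value = P(T ≤ -2.121) ≈ 0.026
Since p ≈ 0.026 < α = 0.05, reject H0; the evidence is statistically significant.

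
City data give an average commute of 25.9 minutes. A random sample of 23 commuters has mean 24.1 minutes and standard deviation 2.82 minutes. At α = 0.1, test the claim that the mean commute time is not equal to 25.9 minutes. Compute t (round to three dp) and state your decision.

H0: μ = 25.9; H1: μ ≠ 25.9 (one-sample t-test, two-sided).
t = (x̄ − μ₀)/(s/√n) = (24.1 − 25.9)/(2.82/√23) = -3.061
df = n − 1 = 22
Two-sided p-value ≈ 0.0057
Since p ≈ 0.0057 < α = 0.1, reject H0; the data support H1.

t = -3.061; reject H0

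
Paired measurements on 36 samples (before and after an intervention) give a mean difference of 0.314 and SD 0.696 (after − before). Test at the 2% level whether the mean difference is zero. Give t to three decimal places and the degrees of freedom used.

H0: μ_d = 0; H1: μ_d ≠ 0 (paired t-test on the differences, two-sided).
t = d̄/(s_d/√n) = 0.314/(0.696/√36) = 2.707
df = n − 1 = 35
Two-sided p-value ≈ 0.010
Since p ≈ 0.010 < α = 0.02, reject H0; the evidence is statistically significant.

t = 2.707, df = 35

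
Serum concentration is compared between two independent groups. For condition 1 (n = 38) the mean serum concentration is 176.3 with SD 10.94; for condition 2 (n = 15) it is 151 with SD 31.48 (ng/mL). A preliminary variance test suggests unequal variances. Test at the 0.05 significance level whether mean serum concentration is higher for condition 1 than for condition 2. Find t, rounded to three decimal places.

3.041

Let group 1 = condition 1, group 2 = condition 2. H0: μ_1 = μ_2; H1: μ_1 > μ_2 (Welch's two-sample t-test, right-tailed).
t = (x̄_1 − x̄_2)/√(s_1²/n_1 + s_2²/n_2) = (176.3 − 151)/√(10.94²/38 + 31.48²/15) = 3.041
Welch–Satterthwaite df ≈ 15.35
p-value = P(T ≥ 3.041) ≈ 0.0040
Since p ≈ 0.0040 < α = 0.05, reject H0; the evidence is statistically significant.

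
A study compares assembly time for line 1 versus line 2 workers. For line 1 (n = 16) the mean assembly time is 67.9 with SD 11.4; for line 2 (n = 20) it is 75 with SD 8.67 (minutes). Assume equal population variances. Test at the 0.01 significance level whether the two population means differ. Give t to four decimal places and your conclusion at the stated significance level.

Let group 1 = line 1, group 2 = line 2. H0: μ_1 = μ_2; H1: μ_1 ≠ μ_2 (two-sample pooled-variance t-test, two-sided).
s_p² = [(16−1)·11.4² + (20−1)·8.67²]/(16+20−2) = 99.3414
t = (67.9 − 75)/√[99.3414·(1/16 + 1/20)] = -2.1238
df = n₁ + n₂ − 2 = 34
Two-sided p-value ≈ 0.041
Since p ≈ 0.041 > α = 0.01, fail to reject H0; the data do not provide sufficient evidence against H0.

t = -2.1238; fail to reject H0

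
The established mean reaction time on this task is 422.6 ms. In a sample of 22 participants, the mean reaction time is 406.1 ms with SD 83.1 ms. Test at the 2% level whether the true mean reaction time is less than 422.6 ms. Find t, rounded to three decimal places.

-0.931

H0: μ = 422.6; H1: μ < 422.6 (one-sample t-test, left-tailed).
t = (x̄ − μ₀)/(s/√n) = (406.1 − 422.6)/(83.1/√22) = -0.931
df = n − 1 = 21
p-value = P(T ≤ -0.931) ≈ 0.1811
Since p ≈ 0.1811 > α = 0.02, fail to reject H0; the evidence is not statistically significant.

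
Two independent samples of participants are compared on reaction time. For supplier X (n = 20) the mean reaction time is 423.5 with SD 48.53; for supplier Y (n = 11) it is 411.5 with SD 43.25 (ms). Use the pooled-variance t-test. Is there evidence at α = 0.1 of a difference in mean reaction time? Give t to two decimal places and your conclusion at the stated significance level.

Let group 1 = supplier X, group 2 = supplier Y. H0: μ_1 = μ_2; H1: μ_1 ≠ μ_2 (two-sample pooled-variance t-test, two-sided).
s_p² = [(20−1)·48.53² + (11−1)·43.25²]/(20+11−2) = 2188.06
t = (423.5 − 411.5)/√[2188.06·(1/20 + 1/11)] = 0.68
df = n₁ + n₂ − 2 = 29
Two-sided p-value ≈ 0.4998
Since p ≈ 0.4998 > α = 0.1, fail to reject H0; the data do not provide sufficient evidence against H0.

t = 0.68; fail to reject H0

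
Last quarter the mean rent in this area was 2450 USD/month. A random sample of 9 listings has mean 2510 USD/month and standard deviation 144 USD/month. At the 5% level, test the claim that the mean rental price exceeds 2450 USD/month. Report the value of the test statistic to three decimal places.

1.250

H0: μ = 2450; H1: μ > 2450 (one-sample t-test, right-tailed).
t = (x̄ − μ₀)/(s/√n) = (2510 − 2450)/(144/√9) = 1.250
df = n − 1 = 8
p-value = P(T ≥ 1.250) ≈ 0.123
Since p ≈ 0.123 > α = 0.05, fail to reject H0; the data do not provide sufficient evidence against H0.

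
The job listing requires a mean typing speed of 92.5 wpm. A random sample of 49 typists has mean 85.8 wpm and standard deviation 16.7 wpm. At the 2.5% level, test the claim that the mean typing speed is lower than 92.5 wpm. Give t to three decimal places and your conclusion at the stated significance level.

t = -2.808; reject H0

H0: μ = 92.5; H1: μ < 92.5 (one-sample t-test, left-tailed).
t = (x̄ − μ₀)/(s/√n) = (85.8 − 92.5)/(16.7/√49) = -2.808
df = n − 1 = 48
p-value = P(T ≤ -2.808) ≈ 0.004
Since p ≈ 0.004 < α = 0.025, reject H0; the data support H1.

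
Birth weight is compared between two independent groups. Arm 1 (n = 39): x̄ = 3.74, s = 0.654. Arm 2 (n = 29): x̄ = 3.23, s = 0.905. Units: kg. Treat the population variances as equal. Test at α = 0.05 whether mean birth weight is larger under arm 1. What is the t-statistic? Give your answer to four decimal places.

2.6993

Let group 1 = arm 1, group 2 = arm 2. H0: μ_1 = μ_2; H1: μ_1 > μ_2 (two-sample pooled-variance t-test, right-tailed).
s_p² = [(39−1)·0.654² + (29−1)·0.905²]/(39+29−2) = 0.593726
t = (3.74 − 3.23)/√[0.593726·(1/39 + 1/29)] = 2.6993
df = n₁ + n₂ − 2 = 66
p-value = P(T ≥ 2.6993) ≈ 0.0044
Since p ≈ 0.0044 < α = 0.05, reject H0; the evidence is statistically significant.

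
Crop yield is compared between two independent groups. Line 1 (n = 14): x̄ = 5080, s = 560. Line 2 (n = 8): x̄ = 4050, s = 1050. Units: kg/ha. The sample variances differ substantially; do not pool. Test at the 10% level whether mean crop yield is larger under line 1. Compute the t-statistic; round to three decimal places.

2.573

Let group 1 = line 1, group 2 = line 2. H0: μ_1 = μ_2; H1: μ_1 > μ_2 (Welch's two-sample t-test, right-tailed).
t = (x̄_1 − x̄_2)/√(s_1²/n_1 + s_2²/n_2) = (5080 − 4050)/√(560²/14 + 1050²/8) = 2.573
Welch–Satterthwaite df ≈ 9.33
p-value = P(T ≥ 2.573) ≈ 0.015
Since p ≈ 0.015 < α = 0.1, reject H0; the evidence is statistically significant.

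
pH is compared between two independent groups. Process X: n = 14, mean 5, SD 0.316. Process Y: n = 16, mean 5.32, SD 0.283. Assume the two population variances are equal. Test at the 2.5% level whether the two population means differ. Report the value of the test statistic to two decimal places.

-2.93

Let group 1 = process X, group 2 = process Y. H0: μ_1 = μ_2; H1: μ_1 ≠ μ_2 (two-sample pooled-variance t-test, two-sided).
s_p² = [(14−1)·0.316² + (16−1)·0.283²]/(14+16−2) = 0.0892665
t = (5 − 5.32)/√[0.0892665·(1/14 + 1/16)] = -2.93
df = n₁ + n₂ − 2 = 28
Two-sided p-value ≈ 0.007
Since p ≈ 0.007 < α = 0.025, reject H0; the evidence is statistically significant.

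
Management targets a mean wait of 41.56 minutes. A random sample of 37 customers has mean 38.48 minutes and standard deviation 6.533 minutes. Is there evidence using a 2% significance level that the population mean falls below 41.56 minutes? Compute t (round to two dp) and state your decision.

H0: μ = 41.56; H1: μ < 41.56 (one-sample t-test, left-tailed).
t = (x̄ − μ₀)/(s/√n) = (38.48 − 41.56)/(6.533/√37) = -2.87
df = n − 1 = 36
p-value = P(T ≤ -2.87) ≈ 0.0034
Since p ≈ 0.0034 < α = 0.02, reject H0; the data support H1.

t = -2.87; reject H0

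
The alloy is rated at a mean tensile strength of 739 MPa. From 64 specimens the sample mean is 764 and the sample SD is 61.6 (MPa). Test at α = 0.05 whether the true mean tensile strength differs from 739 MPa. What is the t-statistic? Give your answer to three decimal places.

3.247

H0: μ = 739; H1: μ ≠ 739 (one-sample t-test, two-sided).
t = (x̄ − μ₀)/(s/√n) = (764 − 739)/(61.6/√64) = 3.247
df = n − 1 = 63
Two-sided p-value ≈ 0.002
Since p ≈ 0.002 < α = 0.05, reject H0; the data support H1.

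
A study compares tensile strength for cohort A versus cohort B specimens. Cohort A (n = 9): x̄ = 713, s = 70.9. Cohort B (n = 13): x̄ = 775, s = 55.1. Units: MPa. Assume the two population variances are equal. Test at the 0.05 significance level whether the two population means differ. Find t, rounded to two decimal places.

Let group 1 = cohort A, group 2 = cohort B. H0: μ_1 = μ_2; H1: μ_1 ≠ μ_2 (two-sample pooled-variance t-test, two-sided).
s_p² = [(9−1)·70.9² + (13−1)·55.1²]/(9+13−2) = 3832.33
t = (713 − 775)/√[3832.33·(1/9 + 1/13)] = -2.31
df = n₁ + n₂ − 2 = 20
Two-sided p-value ≈ 0.032
Since p ≈ 0.032 < α = 0.05, reject H0; the evidence is statistically significant.

-2.31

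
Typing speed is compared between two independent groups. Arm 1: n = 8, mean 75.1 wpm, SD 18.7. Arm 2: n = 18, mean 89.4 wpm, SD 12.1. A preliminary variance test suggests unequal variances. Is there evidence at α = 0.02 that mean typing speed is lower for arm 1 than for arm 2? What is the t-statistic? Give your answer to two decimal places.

-1.99

Let group 1 = arm 1, group 2 = arm 2. H0: μ_1 = μ_2; H1: μ_1 < μ_2 (Welch's two-sample t-test, left-tailed).
t = (x̄_1 − x̄_2)/√(s_1²/n_1 + s_2²/n_2) = (75.1 − 89.4)/√(18.7²/8 + 12.1²/18) = -1.99
Welch–Satterthwaite df ≈ 9.71
p-value = P(T ≤ -1.99) ≈ 0.038
Since p ≈ 0.038 > α = 0.02, fail to reject H0; the data do not provide sufficient evidence against H0.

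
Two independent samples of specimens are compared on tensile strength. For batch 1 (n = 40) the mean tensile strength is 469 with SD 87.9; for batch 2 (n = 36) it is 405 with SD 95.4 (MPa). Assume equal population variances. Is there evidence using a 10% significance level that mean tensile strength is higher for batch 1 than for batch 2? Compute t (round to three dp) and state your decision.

t = 3.044; reject H0

Let group 1 = batch 1, group 2 = batch 2. H0: μ_1 = μ_2; H1: μ_1 > μ_2 (two-sample pooled-variance t-test, right-tailed).
s_p² = [(40−1)·87.9² + (36−1)·95.4²]/(40+36−2) = 8376.63
t = (469 − 405)/√[8376.63·(1/40 + 1/36)] = 3.044
df = n₁ + n₂ − 2 = 74
p-value = P(T ≥ 3.044) ≈ 0.002
Since p ≈ 0.002 < α = 0.1, reject H0; the evidence is statistically significant.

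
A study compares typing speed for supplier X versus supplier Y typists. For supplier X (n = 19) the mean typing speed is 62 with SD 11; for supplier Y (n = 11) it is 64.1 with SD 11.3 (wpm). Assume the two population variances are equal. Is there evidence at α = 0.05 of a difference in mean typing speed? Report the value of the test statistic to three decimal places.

-0.499

Let group 1 = supplier X, group 2 = supplier Y. H0: μ_1 = μ_2; H1: μ_1 ≠ μ_2 (two-sample pooled-variance t-test, two-sided).
s_p² = [(19−1)·11² + (11−1)·11.3²]/(19+11−2) = 123.389
t = (62 − 64.1)/√[123.389·(1/19 + 1/11)] = -0.499
df = n₁ + n₂ − 2 = 28
Two-sided p-value ≈ 0.622
Since p ≈ 0.622 > α = 0.05, fail to reject H0; the data do not provide sufficient evidence against H0.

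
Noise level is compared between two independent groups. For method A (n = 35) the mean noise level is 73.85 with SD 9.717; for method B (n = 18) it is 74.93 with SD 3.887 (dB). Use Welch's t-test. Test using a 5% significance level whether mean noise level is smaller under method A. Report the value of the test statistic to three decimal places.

-0.574

Let group 1 = method A, group 2 = method B. H0: μ_1 = μ_2; H1: μ_1 < μ_2 (Welch's two-sample t-test, left-tailed).
t = (x̄_1 − x̄_2)/√(s_1²/n_1 + s_2²/n_2) = (73.85 − 74.93)/√(9.717²/35 + 3.887²/18) = -0.574
Welch–Satterthwaite df ≈ 48.97
p-value = P(T ≤ -0.574) ≈ 0.2842
Since p ≈ 0.2842 > α = 0.05, fail to reject H0; the evidence is not statistically significant.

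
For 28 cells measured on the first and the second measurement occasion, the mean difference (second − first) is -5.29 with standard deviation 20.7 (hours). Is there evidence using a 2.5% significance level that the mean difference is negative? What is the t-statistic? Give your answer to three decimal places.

H0: μ_d = 0; H1: μ_d < 0 (paired t-test on the differences, left-tailed).
t = d̄/(s_d/√n) = -5.29/(20.7/√28) = -1.352
df = n − 1 = 27
p-value = P(T ≤ -1.352) ≈ 0.0938
Since p ≈ 0.0938 > α = 0.025, fail to reject H0; the evidence is not statistically significant.

-1.352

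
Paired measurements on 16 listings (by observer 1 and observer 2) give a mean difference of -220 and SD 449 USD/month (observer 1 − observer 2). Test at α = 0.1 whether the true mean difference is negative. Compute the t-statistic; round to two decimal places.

H0: μ_d = 0; H1: μ_d < 0 (paired t-test on the differences, left-tailed).
t = d̄/(s_d/√n) = -220/(449/√16) = -1.96
df = n − 1 = 15
p-value = P(T ≤ -1.96) ≈ 0.0344
Since p ≈ 0.0344 < α = 0.1, reject H0; the evidence is statistically significant.

-1.96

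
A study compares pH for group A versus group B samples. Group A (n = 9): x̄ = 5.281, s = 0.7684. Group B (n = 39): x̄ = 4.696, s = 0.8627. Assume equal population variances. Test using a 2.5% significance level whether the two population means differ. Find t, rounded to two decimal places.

1.87

Let group 1 = group A, group 2 = group B. H0: μ_1 = μ_2; H1: μ_1 ≠ μ_2 (two-sample pooled-variance t-test, two-sided).
s_p² = [(9−1)·0.7684² + (39−1)·0.8627²]/(9+39−2) = 0.717501
t = (5.281 − 4.696)/√[0.717501·(1/9 + 1/39)] = 1.87
df = n₁ + n₂ − 2 = 46
Two-sided p-value ≈ 0.0682
Since p ≈ 0.0682 > α = 0.025, fail to reject H0; the evidence is not statistically significant.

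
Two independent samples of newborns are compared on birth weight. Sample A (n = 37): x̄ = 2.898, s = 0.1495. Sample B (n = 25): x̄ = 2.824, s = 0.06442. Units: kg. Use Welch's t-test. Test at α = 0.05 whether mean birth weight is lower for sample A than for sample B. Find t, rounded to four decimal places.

2.6667

Let group 1 = sample A, group 2 = sample B. H0: μ_1 = μ_2; H1: μ_1 < μ_2 (Welch's two-sample t-test, left-tailed).
t = (x̄_1 − x̄_2)/√(s_1²/n_1 + s_2²/n_2) = (2.898 − 2.824)/√(0.1495²/37 + 0.06442²/25) = 2.6667
Welch–Satterthwaite df ≈ 52.55
p-value = P(T ≤ 2.6667) ≈ 0.995
Since p ≈ 0.995 > α = 0.05, fail to reject H0; the data do not provide sufficient evidence against H0.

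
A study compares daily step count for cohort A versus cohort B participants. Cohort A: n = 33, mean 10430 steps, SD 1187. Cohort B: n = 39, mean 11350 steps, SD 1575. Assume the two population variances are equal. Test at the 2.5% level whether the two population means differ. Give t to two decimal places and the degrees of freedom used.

t = -2.76, df = 70

Let group 1 = cohort A, group 2 = cohort B. H0: μ_1 = μ_2; H1: μ_1 ≠ μ_2 (two-sample pooled-variance t-test, two-sided).
s_p² = [(33−1)·1187² + (39−1)·1575²]/(33+39−2) = 1990730
t = (10430 − 11350)/√[1990730·(1/33 + 1/39)] = -2.76
df = n₁ + n₂ − 2 = 70
Two-sided p-value ≈ 0.0074
Since p ≈ 0.0074 < α = 0.025, reject H0; the evidence is statistically significant.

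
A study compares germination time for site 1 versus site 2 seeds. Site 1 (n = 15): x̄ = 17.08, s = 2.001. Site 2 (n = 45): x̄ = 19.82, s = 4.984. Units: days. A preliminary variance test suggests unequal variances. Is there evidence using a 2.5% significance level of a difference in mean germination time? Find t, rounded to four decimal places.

Let group 1 = site 1, group 2 = site 2. H0: μ_1 = μ_2; H1: μ_1 ≠ μ_2 (Welch's two-sample t-test, two-sided).
t = (x̄_1 − x̄_2)/√(s_1²/n_1 + s_2²/n_2) = (17.08 − 19.82)/√(2.001²/15 + 4.984²/45) = -3.0278
Welch–Satterthwaite df ≈ 55.82
Two-sided p-value ≈ 0.0037
Since p ≈ 0.0037 < α = 0.025, reject H0; the evidence is statistically significant.

-3.0278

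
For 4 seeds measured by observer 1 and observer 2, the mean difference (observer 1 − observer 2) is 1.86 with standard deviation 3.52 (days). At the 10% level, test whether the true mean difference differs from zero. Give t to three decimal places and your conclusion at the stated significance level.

H0: μ_d = 0; H1: μ_d ≠ 0 (paired t-test on the differences, two-sided).
t = d̄/(s_d/√n) = 1.86/(3.52/√4) = 1.057
df = n − 1 = 3
Two-sided p-value ≈ 0.3682
Since p ≈ 0.3682 > α = 0.1, fail to reject H0; the data do not provide sufficient evidence against H0.

t = 1.057; fail to reject H0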